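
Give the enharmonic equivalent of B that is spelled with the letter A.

A##

Plain A sits 2 semitones below B, so on the letter A the same pitch needs a double sharp: A##.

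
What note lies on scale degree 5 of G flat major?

Degree 5 takes the letter 4 steps above G, which is D.
In major, degree 5 sits 7 semitones above the tonic. Gb + 7 semitones is pitch class 1, spelled on D as Db.

Db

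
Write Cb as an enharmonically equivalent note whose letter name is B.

Plain B sits at the same pitch as Cb, so on the letter B the same pitch needs a natural: B.

B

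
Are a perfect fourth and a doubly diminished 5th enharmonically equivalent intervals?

A perfect fourth spans 5 semitones; a doubly diminished fifth spans 5.
They are enharmonically equivalent.

Yes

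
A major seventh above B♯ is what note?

A seventh above B lands on the letter A.
A major seventh spans 11 semitones, so B# moves to pitch class 11. On the letter A that is A##.

A##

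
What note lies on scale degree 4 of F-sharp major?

B

The F# major scale runs F# G# A# B C# D# E#.
Degree 4 is B.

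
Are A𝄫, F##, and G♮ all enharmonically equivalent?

Yes

Abb = pitch class 7 and F## = pitch class 7 and G = pitch class 7 — the same pitch class, so they are enharmonic equivalents.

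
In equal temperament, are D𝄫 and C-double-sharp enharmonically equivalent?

Two spellings are enharmonically equivalent only if they share a pitch class.
Here Dbb → 0, C## → 2; 0 ≠ 2, so they are not.

No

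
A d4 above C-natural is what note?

A fourth above C lands on the letter F.
A diminished fourth spans 4 semitones, so C moves to pitch class 4. On the letter F that is Fb.

Fb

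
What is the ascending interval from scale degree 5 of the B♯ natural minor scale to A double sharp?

Scale degree 5 of B# natural minor is F##.
F## up to A##: letters F→A make it a third; 4 semitones makes it major.

major third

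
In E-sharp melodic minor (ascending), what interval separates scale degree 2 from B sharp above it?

Scale degree 2 of E# melodic minor (ascending) is F##.
F## up to B#: letters F→B make it a fourth; 5 semitones makes it perfect.

perfect fourth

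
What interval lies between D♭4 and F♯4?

Counting letters D–E–F gives a third.
Db→F# = 5 semitones, 1 wider than the major third (4), so augmented.

augmented third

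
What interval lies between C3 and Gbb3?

doubly diminished fifth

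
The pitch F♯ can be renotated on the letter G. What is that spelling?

Gb

Plain G sits 1 semitone above F#, so on the letter G the same pitch needs a flat: Gb.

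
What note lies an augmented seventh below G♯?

A seventh below G lands on the letter A.
An augmented seventh spans 12 semitones, so G# moves to pitch class 8. On the letter A that is Ab.

Ab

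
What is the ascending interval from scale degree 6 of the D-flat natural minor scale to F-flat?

perfect fifth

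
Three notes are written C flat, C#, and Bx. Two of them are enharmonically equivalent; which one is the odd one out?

Cb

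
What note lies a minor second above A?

Bb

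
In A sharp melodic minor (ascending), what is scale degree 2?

B#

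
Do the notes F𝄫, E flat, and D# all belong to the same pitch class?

Fbb is pitch class 3; Eb is pitch class 3; D# is pitch class 3.
All spellings map to pitch class 3, so they are enharmonically equivalent.

Yes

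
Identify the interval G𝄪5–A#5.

The letter names run G→A, a span of 1 letter step, so the interval is some kind of second.
G## to A# is 1 semitone. A major second is 2, so 1 makes it minor.

minor second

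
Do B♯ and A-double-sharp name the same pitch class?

Two spellings are enharmonically equivalent only if they share a pitch class.
Here B# → 0, A## → 11; 0 ≠ 11, so they are not.

No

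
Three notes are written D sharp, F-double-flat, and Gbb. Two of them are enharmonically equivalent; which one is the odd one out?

Gbb

In 12-tone equal temperament, enharmonic equivalents share a pitch class. D# is pitch class 3; Fbb is pitch class 3; Gbb is pitch class 5.
D# and Fbb share pitch class 3, while Gbb is pitch class 5.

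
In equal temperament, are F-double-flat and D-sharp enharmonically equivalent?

Fbb = pitch class 3 and D# = pitch class 3 — the same pitch class, so they are enharmonic equivalents.

Yes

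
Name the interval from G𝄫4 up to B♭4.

Counting letters G–A–B gives a third.
Gbb→Bb = 5 semitones, 1 wider than the major third (4), so augmented.

augmented third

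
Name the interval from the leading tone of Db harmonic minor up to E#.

The leading tone of Db harmonic minor is C.
C up to E#: letters C→E make it a third; 5 semitones makes it augmented.

augmented third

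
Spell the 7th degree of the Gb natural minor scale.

The Gb natural minor scale runs Gb Ab Bbb Cb Db Ebb Fb.
Degree 7 is Fb.

Fb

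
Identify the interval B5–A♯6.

Counting letters B–C–D–E–F–G–A gives a seventh.
B→A# = 11 semitones, exactly the major seventh.

major seventh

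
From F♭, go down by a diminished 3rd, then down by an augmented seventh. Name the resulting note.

Ebb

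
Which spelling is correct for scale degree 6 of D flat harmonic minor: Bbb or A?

Each scale degree takes a distinct letter name. Degree 6 of a scale on D must use the letter B.
Bbb and A are enharmonically the same pitch, but only Bbb uses the letter B, so it is the correct spelling here.

Bbb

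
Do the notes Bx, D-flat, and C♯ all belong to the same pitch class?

Yes

B## is pitch class 1; Db is pitch class 1; C# is pitch class 1.
All spellings map to pitch class 1, so they are enharmonically equivalent.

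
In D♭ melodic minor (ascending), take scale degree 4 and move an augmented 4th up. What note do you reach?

C

Scale degree 4 of Db melodic minor (ascending) is Gb.
An augmented fourth (6 semitones) above Gb lands on the letter C, giving C.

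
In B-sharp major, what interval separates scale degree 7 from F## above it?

Scale degree 7 of B# major is A##.
A## up to F##: letters A→F make it a sixth; 8 semitones makes it minor.

minor sixth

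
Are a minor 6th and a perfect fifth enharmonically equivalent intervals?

No

A minor sixth spans 8 semitones; a perfect fifth spans 7.
The spans differ, so they are not enharmonic equivalents.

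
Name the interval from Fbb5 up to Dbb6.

The letter names run F→D, a span of 5 letter steps, so the interval is some kind of sixth.
Fbb to Dbb is 9 semitones. A major sixth is 9, so 9 makes it major.

major sixth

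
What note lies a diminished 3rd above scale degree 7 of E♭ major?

Scale degree 7 of Eb major is D.
A diminished third (2 semitones) above D lands on the letter F, giving Fb.

Fb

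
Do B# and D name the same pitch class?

No

B# is pitch class 0; D is pitch class 2.
The pitch classes differ (0 vs. 2), so they are not enharmonic equivalents.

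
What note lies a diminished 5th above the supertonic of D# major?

The supertonic of D# major is E#.
A diminished fifth (6 semitones) above E# lands on the letter B, giving B.

B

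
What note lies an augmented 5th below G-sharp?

C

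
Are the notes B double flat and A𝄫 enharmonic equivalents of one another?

No

Bbb is pitch class 9; Abb is pitch class 7.
The pitch classes differ (9 vs. 7), so they are not enharmonic equivalents.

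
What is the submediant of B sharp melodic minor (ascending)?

Degree 6 takes the letter 5 steps above B, which is G.
In melodic minor (ascending), degree 6 sits 9 semitones above the tonic. B# + 9 semitones is pitch class 9, spelled on G as G##.

G##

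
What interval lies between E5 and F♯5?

The letter names run E→F, a span of 1 letter step, so the interval is some kind of second.
E to F# is 2 semitones. A major second is 2, so 2 makes it major.

major second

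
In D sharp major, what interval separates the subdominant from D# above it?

perfect fifth

The subdominant of D# major is G#.
G# up to D#: letters G→D make it a fifth; 7 semitones makes it perfect.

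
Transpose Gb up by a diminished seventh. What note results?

A seventh above G lands on the letter F.
A diminished seventh spans 9 semitones, so Gb moves to pitch class 3. On the letter F that is Fbb.

Fbb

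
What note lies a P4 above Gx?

A fourth above G lands on the letter C.
A perfect fourth spans 5 semitones, so G## moves to pitch class 2. On the letter C that is C##.

C##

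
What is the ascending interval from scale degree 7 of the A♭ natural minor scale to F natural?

major seventh

Scale degree 7 of Ab natural minor is Gb.
Gb up to F: letters G→F make it a seventh; 11 semitones makes it major.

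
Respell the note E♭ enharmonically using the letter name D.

D#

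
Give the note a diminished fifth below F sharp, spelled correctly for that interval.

B#

A fifth below F lands on the letter B.
A diminished fifth spans 6 semitones, so F# moves to pitch class 0. On the letter B that is B#.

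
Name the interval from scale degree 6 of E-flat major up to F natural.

Scale degree 6 of Eb major is C.
C up to F: letters C→F make it a fourth; 5 semitones makes it perfect.

perfect fourth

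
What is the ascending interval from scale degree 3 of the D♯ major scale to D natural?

Scale degree 3 of D# major is F##.
F## up to D: letters F→D make it a sixth; 7 semitones makes it diminished.

diminished sixth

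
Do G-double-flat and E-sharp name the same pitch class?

Yes

Gbb = pitch class 5 and E# = pitch class 5 — the same pitch class, so they are enharmonic equivalents.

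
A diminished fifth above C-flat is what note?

A fifth above C lands on the letter G.
A diminished fifth spans 6 semitones, so Cb moves to pitch class 5. On the letter G that is Gbb.

Gbb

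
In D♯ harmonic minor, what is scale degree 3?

F#

The D# harmonic minor scale runs D# E# F# G# A# B C##.
Degree 3 is F#.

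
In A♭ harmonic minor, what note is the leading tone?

The Ab harmonic minor scale runs Ab Bb Cb Db Eb Fb G.
Degree 7 is G.

G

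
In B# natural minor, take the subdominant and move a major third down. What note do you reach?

The subdominant of B# natural minor is E#.
A major third (4 semitones) below E# lands on the letter C, giving C#.

C#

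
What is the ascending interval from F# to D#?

major sixth

The letter names run F→D, a span of 5 letter steps, so the interval is some kind of sixth.
F# to D# is 9 semitones. A major sixth is 9, so 9 makes it major.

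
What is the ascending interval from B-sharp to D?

diminished third

Counting letters B–C–D gives a third.
B#→D = 2 semitones, 2 narrower than the major third (4), so diminished.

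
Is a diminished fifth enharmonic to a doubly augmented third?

A diminished fifth spans 6 semitones; a doubly augmented third spans 6.
They are enharmonically equivalent.

Yes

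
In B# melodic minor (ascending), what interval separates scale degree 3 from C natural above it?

diminished seventh

Scale degree 3 of B# melodic minor (ascending) is D#.
D# up to C: letters D→C make it a seventh; 9 semitones makes it diminished.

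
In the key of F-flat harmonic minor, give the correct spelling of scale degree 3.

Abb

Degree 3 takes the letter 2 steps above F, which is A.
In harmonic minor, degree 3 sits 3 semitones above the tonic. Fb + 3 semitones is pitch class 7, spelled on A as Abb.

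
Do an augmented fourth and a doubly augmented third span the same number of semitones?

An augmented fourth spans 6 semitones; a doubly augmented third spans 6.
They are enharmonically equivalent.

Yes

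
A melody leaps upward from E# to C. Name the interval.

diminished sixth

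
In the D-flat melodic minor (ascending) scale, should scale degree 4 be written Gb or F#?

Each scale degree takes a distinct letter name. Degree 4 of a scale on D must use the letter G.
Gb and F# are enharmonically the same pitch, but only Gb uses the letter G, so it is the correct spelling here.

Gb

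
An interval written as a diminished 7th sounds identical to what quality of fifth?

A diminished seventh spans 9 semitones.
A fifth spanning 9 semitones is doubly augmented (the perfect fifth is 7).

doubly augmented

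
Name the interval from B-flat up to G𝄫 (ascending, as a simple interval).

diminished sixth

Counting letters B–C–D–E–F–G gives a sixth.
Bb→Gbb = 7 semitones, 2 narrower than the major sixth (9), so diminished.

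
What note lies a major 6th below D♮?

F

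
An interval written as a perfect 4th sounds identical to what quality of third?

A perfect fourth spans 5 semitones.
A third spanning 5 semitones is augmented (the major third is 4).

augmented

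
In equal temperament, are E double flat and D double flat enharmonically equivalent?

No

Ebb is pitch class 2; Dbb is pitch class 0.
The pitch classes differ (2 vs. 0), so they are not enharmonic equivalents.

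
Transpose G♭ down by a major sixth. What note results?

Bbb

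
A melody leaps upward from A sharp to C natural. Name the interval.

diminished third

The letter names run A→C, a span of 2 letter steps, so the interval is some kind of third.
A# to C is 2 semitones. A major third is 4, so 2 makes it diminished.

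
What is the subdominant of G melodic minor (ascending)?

C

Degree 4 takes the letter 3 steps above G, which is C.
In melodic minor (ascending), degree 4 sits 5 semitones above the tonic. G + 5 semitones is pitch class 0, spelled on C as C.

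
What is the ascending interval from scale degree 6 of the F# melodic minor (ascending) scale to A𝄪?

augmented fifth

Scale degree 6 of F# melodic minor (ascending) is D#.
D# up to A##: letters D→A make it a fifth; 8 semitones makes it augmented.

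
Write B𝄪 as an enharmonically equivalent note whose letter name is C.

C#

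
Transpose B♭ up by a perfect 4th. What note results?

Eb

B up a perfect fourth is E, so the target letter is E.
From Bb, a perfect fourth is 5 semitones up: Eb.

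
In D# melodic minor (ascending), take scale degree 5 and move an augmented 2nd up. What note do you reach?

Scale degree 5 of D# melodic minor (ascending) is A#.
An augmented second (3 semitones) above A# lands on the letter B, giving B##.

B##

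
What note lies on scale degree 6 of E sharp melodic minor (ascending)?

C##

The E# melodic minor (ascending) scale runs E# F## G# A# B# C## D##.
Degree 6 is C##.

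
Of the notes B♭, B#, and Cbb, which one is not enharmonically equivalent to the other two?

In 12-tone equal temperament, enharmonic equivalents share a pitch class. Bb is pitch class 10; B# is pitch class 0; Cbb is pitch class 10.
Bb and Cbb share pitch class 10, while B# is pitch class 0.

B#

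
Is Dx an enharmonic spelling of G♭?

D## is pitch class 4; Gb is pitch class 6.
The pitch classes differ (4 vs. 6), so they are not enharmonic equivalents.

No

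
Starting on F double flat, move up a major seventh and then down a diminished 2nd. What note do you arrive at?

D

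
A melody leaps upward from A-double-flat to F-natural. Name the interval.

Counting letters A–B–C–D–E–F gives a sixth.
Abb→F = 10 semitones, 1 wider than the major sixth (9), so augmented.

augmented sixth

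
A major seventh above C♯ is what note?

C up a major seventh is B, so the target letter is B.
From C#, a major seventh is 11 semitones up: B#.

B#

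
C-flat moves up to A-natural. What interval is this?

augmented sixth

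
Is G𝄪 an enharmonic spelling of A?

Yes

G## is pitch class 9; A is pitch class 9.
All spellings map to pitch class 9, so they are enharmonically equivalent.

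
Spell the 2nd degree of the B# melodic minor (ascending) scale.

C##

Degree 2 takes the letter 1 step above B, which is C.
In melodic minor (ascending), degree 2 sits 2 semitones above the tonic. B# + 2 semitones is pitch class 2, spelled on C as C##.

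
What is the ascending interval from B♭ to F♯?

augmented fifth

Counting letters B–C–D–E–F gives a fifth.
Bb→F# = 8 semitones, 1 wider than the perfect fifth (7), so augmented.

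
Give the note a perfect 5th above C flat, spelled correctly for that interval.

Gb

C up a perfect fifth is G, so the target letter is G.
From Cb, a perfect fifth is 7 semitones up: Gb.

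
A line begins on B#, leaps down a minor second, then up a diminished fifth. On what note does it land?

A minor second down from B# is A## (letter A, 1 semitone down).
A diminished fifth up from A## is E# (letter E, 6 semitones up).

E#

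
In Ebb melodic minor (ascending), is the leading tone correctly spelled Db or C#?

Db

Each scale degree takes a distinct letter name. Degree 7 of a scale on E must use the letter D.
Db and C# are enharmonically the same pitch, but only Db uses the letter D, so it is the correct spelling here.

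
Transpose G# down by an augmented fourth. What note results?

A fourth below G lands on the letter D.
An augmented fourth spans 6 semitones, so G# moves to pitch class 2. On the letter D that is D.

D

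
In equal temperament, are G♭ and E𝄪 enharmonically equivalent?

Yes

Gb is pitch class 6; E## is pitch class 6.
All spellings map to pitch class 6, so they are enharmonically equivalent.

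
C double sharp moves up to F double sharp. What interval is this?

perfect fourth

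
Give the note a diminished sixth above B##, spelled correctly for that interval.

G#

B up a major sixth is G#, so the target letter is G.
From B##, a diminished sixth is 7 semitones up: G#.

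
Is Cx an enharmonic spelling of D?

Yes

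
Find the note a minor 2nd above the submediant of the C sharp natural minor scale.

Bb

The submediant of C# natural minor is A.
A minor second (1 semitone) above A lands on the letter B, giving Bb.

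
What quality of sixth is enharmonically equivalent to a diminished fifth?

A diminished fifth spans 6 semitones.
A sixth spanning 6 semitones is doubly diminished (the major sixth is 9).

doubly diminished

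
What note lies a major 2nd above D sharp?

E#

A second above D lands on the letter E.
A major second spans 2 semitones, so D# moves to pitch class 5. On the letter E that is E#.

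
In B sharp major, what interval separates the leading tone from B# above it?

minor second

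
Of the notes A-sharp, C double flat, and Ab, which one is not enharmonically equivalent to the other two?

In 12-tone equal temperament, enharmonic equivalents share a pitch class. A# is pitch class 10; Cbb is pitch class 10; Ab is pitch class 8.
A# and Cbb share pitch class 10, while Ab is pitch class 8.

Ab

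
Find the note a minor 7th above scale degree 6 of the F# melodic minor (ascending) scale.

Scale degree 6 of F# melodic minor (ascending) is D#.
A minor seventh (10 semitones) above D# lands on the letter C, giving C#.

C#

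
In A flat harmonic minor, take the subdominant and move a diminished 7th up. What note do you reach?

Cbb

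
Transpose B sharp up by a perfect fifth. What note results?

B up a perfect fifth is F#, so the target letter is F.
From B#, a perfect fifth is 7 semitones up: F##.

F##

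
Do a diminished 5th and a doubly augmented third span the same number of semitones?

A diminished fifth spans 6 semitones; a doubly augmented third spans 6.
They are enharmonically equivalent.

Yes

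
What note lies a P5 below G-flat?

Cb

A fifth below G lands on the letter C.
A perfect fifth spans 7 semitones, so Gb moves to pitch class 11. On the letter C that is Cb.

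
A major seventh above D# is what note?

D up a major seventh is C#, so the target letter is C.
From D#, a major seventh is 11 semitones up: C##.

C##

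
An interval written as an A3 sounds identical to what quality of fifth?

doubly diminished

An augmented third spans 5 semitones.
A fifth spanning 5 semitones is doubly diminished (the perfect fifth is 7).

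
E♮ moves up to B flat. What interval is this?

The letter names run E→B, a span of 4 letter steps, so the interval is some kind of fifth.
E to Bb is 6 semitones. A perfect fifth is 7, so 6 makes it diminished.

diminished fifth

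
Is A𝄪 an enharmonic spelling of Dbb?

No

A## is pitch class 11; Dbb is pitch class 0.
The pitch classes differ (11 vs. 0), so they are not enharmonic equivalents.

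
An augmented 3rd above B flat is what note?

A third above B lands on the letter D.
An augmented third spans 5 semitones, so Bb moves to pitch class 3. On the letter D that is D#.

D#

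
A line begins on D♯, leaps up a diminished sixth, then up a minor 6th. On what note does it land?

Gb

A diminished sixth up from D# is Bb (letter B, 7 semitones up).
A minor sixth up from Bb is Gb (letter G, 8 semitones up).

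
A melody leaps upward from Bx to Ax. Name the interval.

minor seventh

Counting letters B–C–D–E–F–G–A gives a seventh.
B##→A## = 10 semitones, 1 narrower than the major seventh (11), so minor.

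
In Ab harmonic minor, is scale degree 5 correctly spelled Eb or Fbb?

Each scale degree takes a distinct letter name. Degree 5 of a scale on A must use the letter E.
Eb and Fbb are enharmonically the same pitch, but only Eb uses the letter E, so it is the correct spelling here.

Eb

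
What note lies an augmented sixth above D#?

B##

A sixth above D lands on the letter B.
An augmented sixth spans 10 semitones, so D# moves to pitch class 1. On the letter B that is B##.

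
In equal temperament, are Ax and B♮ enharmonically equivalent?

A## is pitch class 11; B is pitch class 11.
All spellings map to pitch class 11, so they are enharmonically equivalent.

Yes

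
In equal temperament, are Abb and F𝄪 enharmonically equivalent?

Abb is pitch class 7; F## is pitch class 7.
All spellings map to pitch class 7, so they are enharmonically equivalent.

Yes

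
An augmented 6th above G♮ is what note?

E#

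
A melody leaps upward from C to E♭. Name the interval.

The letter names run C→E, a span of 2 letter steps, so the interval is some kind of third.
C to Eb is 3 semitones. A major third is 4, so 3 makes it minor.

minor third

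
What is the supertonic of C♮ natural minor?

Degree 2 takes the letter 1 step above C, which is D.
In natural minor, degree 2 sits 2 semitones above the tonic. C + 2 semitones is pitch class 2, spelled on D as D.

D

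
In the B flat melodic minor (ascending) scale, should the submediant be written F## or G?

Each scale degree takes a distinct letter name. Degree 6 of a scale on B must use the letter G.
G and F## are enharmonically the same pitch, but only G uses the letter G, so it is the correct spelling here.

G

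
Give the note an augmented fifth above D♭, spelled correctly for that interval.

A

D up a perfect fifth is A, so the target letter is A.
From Db, an augmented fifth is 8 semitones up: A.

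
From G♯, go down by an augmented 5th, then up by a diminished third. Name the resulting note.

Ebb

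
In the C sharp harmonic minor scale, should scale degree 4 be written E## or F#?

Each scale degree takes a distinct letter name. Degree 4 of a scale on C must use the letter F.
F# and E## are enharmonically the same pitch, but only F# uses the letter F, so it is the correct spelling here.

F#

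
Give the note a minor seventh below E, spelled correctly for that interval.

F#

E down a major seventh is F, so the target letter is F.
From E, a minor seventh is 10 semitones down: F#.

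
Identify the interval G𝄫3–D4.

doubly augmented fifth

Counting letters G–A–B–C–D gives a fifth.
Gbb→D = 9 semitones, 2 wider than the perfect fifth (7), so doubly augmented.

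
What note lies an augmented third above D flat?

F#

A third above D lands on the letter F.
An augmented third spans 5 semitones, so Db moves to pitch class 6. On the letter F that is F#.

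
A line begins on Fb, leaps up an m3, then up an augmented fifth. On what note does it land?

Eb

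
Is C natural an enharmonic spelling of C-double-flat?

Two spellings are enharmonically equivalent only if they share a pitch class.
Here C → 0, Cbb → 10; 0 ≠ 10, so they are not.

No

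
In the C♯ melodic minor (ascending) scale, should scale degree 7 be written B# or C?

Each scale degree takes a distinct letter name. Degree 7 of a scale on C must use the letter B.
B# and C are enharmonically the same pitch, but only B# uses the letter B, so it is the correct spelling here.

B#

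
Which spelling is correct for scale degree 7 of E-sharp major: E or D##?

D##

Each scale degree takes a distinct letter name. Degree 7 of a scale on E must use the letter D.
D## and E are enharmonically the same pitch, but only D## uses the letter D, so it is the correct spelling here.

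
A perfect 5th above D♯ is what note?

A#

D up a perfect fifth is A, so the target letter is A.
From D#, a perfect fifth is 7 semitones up: A#.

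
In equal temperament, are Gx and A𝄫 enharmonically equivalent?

No

G## is pitch class 9; Abb is pitch class 7.
The pitch classes differ (9 vs. 7), so they are not enharmonic equivalents.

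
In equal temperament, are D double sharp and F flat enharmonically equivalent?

Yes

D## = pitch class 4 and Fb = pitch class 4 — the same pitch class, so they are enharmonic equivalents.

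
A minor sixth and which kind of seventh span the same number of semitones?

A minor sixth spans 8 semitones.
A seventh spanning 8 semitones is doubly diminished (the major seventh is 11).

doubly diminished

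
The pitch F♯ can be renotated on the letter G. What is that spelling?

Gb

Plain G sits 1 semitone above F#, so on the letter G the same pitch needs a flat: Gb.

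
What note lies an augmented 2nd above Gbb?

Ab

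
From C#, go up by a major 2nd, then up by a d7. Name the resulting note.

C

A major second up from C# is D# (letter D, 2 semitones up).
A diminished seventh up from D# is C (letter C, 9 semitones up).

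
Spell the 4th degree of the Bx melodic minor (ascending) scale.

Degree 4 takes the letter 3 steps above B, which is E.
In melodic minor (ascending), degree 4 sits 5 semitones above the tonic. B## + 5 semitones is pitch class 6, spelled on E as E##.

E##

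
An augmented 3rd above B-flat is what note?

D#

A third above B lands on the letter D.
An augmented third spans 5 semitones, so Bb moves to pitch class 3. On the letter D that is D#.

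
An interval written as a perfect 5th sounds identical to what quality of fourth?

A perfect fifth spans 7 semitones.
A fourth spanning 7 semitones is doubly augmented (the perfect fourth is 5).

doubly augmented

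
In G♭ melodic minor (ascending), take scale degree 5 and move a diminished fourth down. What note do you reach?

Scale degree 5 of Gb melodic minor (ascending) is Db.
A diminished fourth (4 semitones) below Db lands on the letter A, giving A.

A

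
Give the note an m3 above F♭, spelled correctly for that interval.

Abb

A third above F lands on the letter A.
A minor third spans 3 semitones, so Fb moves to pitch class 7. On the letter A that is Abb.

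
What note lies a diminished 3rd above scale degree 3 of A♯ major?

Scale degree 3 of A# major is C##.
A diminished third (2 semitones) above C## lands on the letter E, giving E.

E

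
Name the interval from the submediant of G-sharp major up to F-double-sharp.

major second

The submediant of G# major is E#.
E# up to F##: letters E→F make it a second; 2 semitones makes it major.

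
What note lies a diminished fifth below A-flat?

D

A down a perfect fifth is D, so the target letter is D.
From Ab, a diminished fifth is 6 semitones down: D.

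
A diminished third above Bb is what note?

Dbb

A third above B lands on the letter D.
A diminished third spans 2 semitones, so Bb moves to pitch class 0. On the letter D that is Dbb.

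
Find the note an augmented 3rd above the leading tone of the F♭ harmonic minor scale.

G#

The leading tone of Fb harmonic minor is Eb.
An augmented third (5 semitones) above Eb lands on the letter G, giving G#.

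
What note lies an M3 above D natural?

F#

A third above D lands on the letter F.
A major third spans 4 semitones, so D moves to pitch class 6. On the letter F that is F#.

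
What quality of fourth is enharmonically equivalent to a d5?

A diminished fifth spans 6 semitones.
A fourth spanning 6 semitones is augmented (the perfect fourth is 5).

augmented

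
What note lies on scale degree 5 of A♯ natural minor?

E#

Degree 5 takes the letter 4 steps above A, which is E.
In natural minor, degree 5 sits 7 semitones above the tonic. A# + 7 semitones is pitch class 5, spelled on E as E#.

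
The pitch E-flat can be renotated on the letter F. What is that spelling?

Fbb

Eb is pitch class 3. The letter F alone is pitch class 5.
To reach pitch class 3 from F requires an offset of -2 semitones, i.e. double flat: Fbb.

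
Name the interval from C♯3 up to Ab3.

diminished sixth

Counting letters C–D–E–F–G–A gives a sixth.
C#→Ab = 7 semitones, 2 narrower than the major sixth (9), so diminished.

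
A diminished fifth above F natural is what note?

Cb

A fifth above F lands on the letter C.
A diminished fifth spans 6 semitones, so F moves to pitch class 11. On the letter C that is Cb.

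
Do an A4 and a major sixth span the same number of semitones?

An augmented fourth spans 6 semitones; a major sixth spans 9.
The spans differ, so they are not enharmonic equivalents.

No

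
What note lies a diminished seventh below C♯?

C down a major seventh is Db, so the target letter is D.
From C#, a diminished seventh is 9 semitones down: D##.

D##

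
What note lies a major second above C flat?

C up a major second is D, so the target letter is D.
From Cb, a major second is 2 semitones up: Db.

Db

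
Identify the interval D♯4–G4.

The letter names run D→G, a span of 3 letter steps, so the interval is some kind of fourth.
D# to G is 4 semitones. A perfect fourth is 5, so 4 makes it diminished.

diminished fourth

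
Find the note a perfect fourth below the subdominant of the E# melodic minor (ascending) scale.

E#

The subdominant of E# melodic minor (ascending) is A#.
A perfect fourth (5 semitones) below A# lands on the letter E, giving E#.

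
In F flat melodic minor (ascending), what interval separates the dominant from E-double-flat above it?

minor third

The dominant of Fb melodic minor (ascending) is Cb.
Cb up to Ebb: letters C→E make it a third; 3 semitones makes it minor.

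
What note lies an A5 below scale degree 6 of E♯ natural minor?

F

Scale degree 6 of E# natural minor is C#.
An augmented fifth (8 semitones) below C# lands on the letter F, giving F.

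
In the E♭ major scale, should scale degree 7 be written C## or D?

Each scale degree takes a distinct letter name. Degree 7 of a scale on E must use the letter D.
D and C## are enharmonically the same pitch, but only D uses the letter D, so it is the correct spelling here.

D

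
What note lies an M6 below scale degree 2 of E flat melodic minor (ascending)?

Ab

Scale degree 2 of Eb melodic minor (ascending) is F.
A major sixth (9 semitones) below F lands on the letter A, giving Ab.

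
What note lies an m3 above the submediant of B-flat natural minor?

Bbb

The submediant of Bb natural minor is Gb.
A minor third (3 semitones) above Gb lands on the letter B, giving Bbb.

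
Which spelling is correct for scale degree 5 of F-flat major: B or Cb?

Cb

Each scale degree takes a distinct letter name. Degree 5 of a scale on F must use the letter C.
Cb and B are enharmonically the same pitch, but only Cb uses the letter C, so it is the correct spelling here.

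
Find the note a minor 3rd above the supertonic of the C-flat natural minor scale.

Fb

The supertonic of Cb natural minor is Db.
A minor third (3 semitones) above Db lands on the letter F, giving Fb.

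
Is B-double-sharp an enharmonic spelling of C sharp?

Yes

B## is pitch class 1; C# is pitch class 1.
All spellings map to pitch class 1, so they are enharmonically equivalent.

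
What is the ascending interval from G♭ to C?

Counting letters G–A–B–C gives a fourth.
Gb→C = 6 semitones, 1 wider than the perfect fourth (5), so augmented.

augmented fourth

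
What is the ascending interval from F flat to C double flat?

diminished fifth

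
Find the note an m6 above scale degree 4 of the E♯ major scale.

F#

Scale degree 4 of E# major is A#.
A minor sixth (8 semitones) above A# lands on the letter F, giving F#.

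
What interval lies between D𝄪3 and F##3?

minor third

The letter names run D→F, a span of 2 letter steps, so the interval is some kind of third.
D## to F## is 3 semitones. A major third is 4, so 3 makes it minor.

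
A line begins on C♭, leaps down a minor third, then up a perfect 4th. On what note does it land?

A minor third down from Cb is Ab (letter A, 3 semitones down).
A perfect fourth up from Ab is Db (letter D, 5 semitones up).

Db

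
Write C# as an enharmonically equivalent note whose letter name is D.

Db

C# is pitch class 1. The letter D alone is pitch class 2.
To reach pitch class 1 from D requires an offset of -1 semitone, i.e. flat: Db.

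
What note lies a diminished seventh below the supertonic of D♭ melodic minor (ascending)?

F#

The supertonic of Db melodic minor (ascending) is Eb.
A diminished seventh (9 semitones) below Eb lands on the letter F, giving F#.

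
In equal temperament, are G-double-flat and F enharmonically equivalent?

Gbb is pitch class 5; F is pitch class 5.
All spellings map to pitch class 5, so they are enharmonically equivalent.

Yes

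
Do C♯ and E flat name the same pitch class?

Two spellings are enharmonically equivalent only if they share a pitch class.
Here C# → 1, Eb → 3; 1 ≠ 3, so they are not.

No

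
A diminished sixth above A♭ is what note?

Fbb

A up a major sixth is F#, so the target letter is F.
From Ab, a diminished sixth is 7 semitones up: Fbb.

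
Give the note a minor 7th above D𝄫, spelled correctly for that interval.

Cbb

D up a major seventh is C#, so the target letter is C.
From Dbb, a minor seventh is 10 semitones up: Cbb.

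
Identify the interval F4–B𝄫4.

diminished fourth

Counting letters F–G–A–B gives a fourth.
F→Bbb = 4 semitones, 1 narrower than the perfect fourth (5), so diminished.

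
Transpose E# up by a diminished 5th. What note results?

E up a perfect fifth is B, so the target letter is B.
From E#, a diminished fifth is 6 semitones up: B.

B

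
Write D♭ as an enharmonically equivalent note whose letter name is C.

Plain C sits 1 semitone below Db, so on the letter C the same pitch needs a sharp: C#.

C#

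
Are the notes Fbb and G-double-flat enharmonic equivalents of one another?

No

Two spellings are enharmonically equivalent only if they share a pitch class.
Here Fbb → 3, Gbb → 5; 3 ≠ 5, so they are not.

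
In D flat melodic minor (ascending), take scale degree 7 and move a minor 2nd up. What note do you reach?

Scale degree 7 of Db melodic minor (ascending) is C.
A minor second (1 semitone) above C lands on the letter D, giving Db.

Db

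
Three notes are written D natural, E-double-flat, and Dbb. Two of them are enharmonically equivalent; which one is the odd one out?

In 12-tone equal temperament, enharmonic equivalents share a pitch class. D is pitch class 2; Ebb is pitch class 2; Dbb is pitch class 0.
D and Ebb share pitch class 2, while Dbb is pitch class 0.

Dbb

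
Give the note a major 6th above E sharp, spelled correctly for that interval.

C##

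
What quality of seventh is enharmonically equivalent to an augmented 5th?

An augmented fifth spans 8 semitones.
A seventh spanning 8 semitones is doubly diminished (the major seventh is 11).

doubly diminished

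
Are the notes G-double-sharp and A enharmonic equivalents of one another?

Yes

G## = pitch class 9 and A = pitch class 9 — the same pitch class, so they are enharmonic equivalents.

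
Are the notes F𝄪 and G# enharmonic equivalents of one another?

No

F## is pitch class 7; G# is pitch class 8.
The pitch classes differ (7 vs. 8), so they are not enharmonic equivalents.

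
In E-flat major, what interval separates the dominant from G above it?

major sixth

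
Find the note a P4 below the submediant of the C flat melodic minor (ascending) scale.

The submediant of Cb melodic minor (ascending) is Ab.
A perfect fourth (5 semitones) below Ab lands on the letter E, giving Eb.

Eb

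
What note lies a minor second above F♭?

Gbb

F up a major second is G, so the target letter is G.
From Fb, a minor second is 1 semitone up: Gbb.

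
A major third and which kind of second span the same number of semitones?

A major third spans 4 semitones.
A second spanning 4 semitones is doubly augmented (the major second is 2).

doubly augmented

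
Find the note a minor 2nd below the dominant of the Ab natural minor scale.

D

The dominant of Ab natural minor is Eb.
A minor second (1 semitone) below Eb lands on the letter D, giving D.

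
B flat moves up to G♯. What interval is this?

Counting letters B–C–D–E–F–G gives a sixth.
Bb→G# = 10 semitones, 1 wider than the major sixth (9), so augmented.

augmented sixth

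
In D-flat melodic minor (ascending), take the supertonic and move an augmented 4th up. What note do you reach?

A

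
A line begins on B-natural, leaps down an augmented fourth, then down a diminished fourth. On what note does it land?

An augmented fourth down from B is F (letter F, 6 semitones down).
A diminished fourth down from F is C# (letter C, 4 semitones down).

C#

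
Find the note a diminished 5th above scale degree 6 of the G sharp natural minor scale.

Bb

Scale degree 6 of G# natural minor is E.
A diminished fifth (6 semitones) above E lands on the letter B, giving Bb.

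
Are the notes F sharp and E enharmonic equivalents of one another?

F# is pitch class 6; E is pitch class 4.
The pitch classes differ (6 vs. 4), so they are not enharmonic equivalents.

No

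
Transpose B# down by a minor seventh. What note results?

C##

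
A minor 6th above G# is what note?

E

A sixth above G lands on the letter E.
A minor sixth spans 8 semitones, so G# moves to pitch class 4. On the letter E that is E.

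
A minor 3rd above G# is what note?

B

G up a major third is B, so the target letter is B.
From G#, a minor third is 3 semitones up: B.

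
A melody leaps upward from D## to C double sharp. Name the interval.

minor seventh

Counting letters D–E–F–G–A–B–C gives a seventh.
D##→C## = 10 semitones, 1 narrower than the major seventh (11), so minor.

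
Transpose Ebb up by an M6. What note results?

Cb

E up a major sixth is C#, so the target letter is C.
From Ebb, a major sixth is 9 semitones up: Cb.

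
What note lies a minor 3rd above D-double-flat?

Fbb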